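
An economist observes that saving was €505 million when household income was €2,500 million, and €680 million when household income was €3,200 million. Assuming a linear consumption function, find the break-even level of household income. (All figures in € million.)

Y = 480

MPS = ΔS/ΔY = (680 − 505)/(3200 − 2500) = 175/700 = 0.25
MPC = 1 − MPS = 0.75
From S(2500) = 505: −a + 0.25(2500) = 505, so a = 625 − 505 = 120
Break-even (S = 0): Y = a/MPS = 120/0.25 = 480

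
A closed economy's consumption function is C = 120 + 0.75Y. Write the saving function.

S = -120 + 0.25Y

S = Y − C = Y − (120 + 0.75Y) = -120 + (1 − 0.75)Y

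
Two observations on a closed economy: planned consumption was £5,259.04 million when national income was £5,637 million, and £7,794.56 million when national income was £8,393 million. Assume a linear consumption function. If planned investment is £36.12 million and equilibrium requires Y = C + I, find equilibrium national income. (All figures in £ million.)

Y = 1364

MPC = (7794.56 − 5259.04)/(8393 − 5637) = 2535.52/2756 = 0.92
a = 5259.04 − 0.92(5637) = 73
Equilibrium: Y = 73 + 0.92Y + 36.12
0.08Y = 109.12, so Y = 109.12/0.08 = 1364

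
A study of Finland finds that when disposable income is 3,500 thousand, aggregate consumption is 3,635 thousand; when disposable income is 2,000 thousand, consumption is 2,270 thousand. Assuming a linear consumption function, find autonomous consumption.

MPC = ΔC/ΔY = (3635 − 2270)/(3500 − 2000) = 1365/1500 = 0.91
a = C − MPC·Y = 2270 − 0.91(2000) = 2270 − 1820 = 450

a = 450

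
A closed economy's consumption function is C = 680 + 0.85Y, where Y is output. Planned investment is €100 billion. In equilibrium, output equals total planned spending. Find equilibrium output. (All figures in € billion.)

Y = C + I = 680 + 0.85Y + 100
Y − 0.85Y = 780
0.15Y = 780, so Y = 780/0.15 = 5200

Y = 5200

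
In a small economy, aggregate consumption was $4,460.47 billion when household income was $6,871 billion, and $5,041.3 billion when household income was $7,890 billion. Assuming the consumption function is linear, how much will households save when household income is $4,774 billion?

S = 1508.82

MPC = (5041.3 − 4460.47)/(7890 − 6871) = 580.83/1019 = 0.57
a = 4460.47 − 0.57(6871) = 4460.47 − 3916.47 = 544
C = 544 + 0.57(4774) = 3265.18
S = 4774 − 3265.18 = 1508.82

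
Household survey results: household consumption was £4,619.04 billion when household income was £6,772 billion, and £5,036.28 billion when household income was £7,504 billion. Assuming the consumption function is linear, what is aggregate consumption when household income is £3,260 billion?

MPC = (5036.28 − 4619.04)/(7504 − 6772) = 417.24/732 = 0.57
a = 4619.04 − 0.57(6772) = 4619.04 − 3860.04 = 759
C = 759 + 0.57(3260) = 759 + 1858.2 = 2617.2

C = 2617.2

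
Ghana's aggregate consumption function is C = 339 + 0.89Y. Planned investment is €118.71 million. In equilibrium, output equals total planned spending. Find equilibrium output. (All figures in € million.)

Y = 4161

Y = C + I = 339 + 0.89Y + 118.71
Y − 0.89Y = 457.71
0.11Y = 457.71, so Y = 457.71/0.11 = 4161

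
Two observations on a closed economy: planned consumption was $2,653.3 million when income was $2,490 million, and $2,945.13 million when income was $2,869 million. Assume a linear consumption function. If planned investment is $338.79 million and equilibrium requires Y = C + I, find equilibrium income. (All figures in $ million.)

MPC = (2945.13 − 2653.3)/(2869 − 2490) = 291.83/379 = 0.77
a = 2653.3 − 0.77(2490) = 736
Equilibrium: Y = 736 + 0.77Y + 338.79
0.23Y = 1074.79, so Y = 1074.79/0.23 = 4673

Y = 4673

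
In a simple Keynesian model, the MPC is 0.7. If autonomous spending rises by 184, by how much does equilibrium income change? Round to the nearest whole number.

ΔY ≈ 613

The multiplier is 1/(1 − MPC) = 1/0.3.
ΔY = 184/0.3 = 613.33 ≈ 613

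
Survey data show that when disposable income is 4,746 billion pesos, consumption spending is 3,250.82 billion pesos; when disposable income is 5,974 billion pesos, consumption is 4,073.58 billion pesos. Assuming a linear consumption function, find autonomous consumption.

MPC = ΔC/ΔY = (4073.58 − 3250.82)/(5974 − 4746) = 822.76/1228 = 0.67
a = C − MPC·Y = 3250.82 − 0.67(4746) = 3250.82 − 3179.82 = 71

a = 71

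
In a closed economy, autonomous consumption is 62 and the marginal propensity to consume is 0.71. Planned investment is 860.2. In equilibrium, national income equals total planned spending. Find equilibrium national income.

Y = C + I = 62 + 0.71Y + 860.2
Y − 0.71Y = 922.2
0.29Y = 922.2, so Y = 922.2/0.29 = 3180

Y = 3180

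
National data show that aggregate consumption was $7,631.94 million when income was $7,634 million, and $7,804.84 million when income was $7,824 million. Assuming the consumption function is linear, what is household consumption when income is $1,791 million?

C = 2314.81

MPC = (7804.84 − 7631.94)/(7824 − 7634) = 172.9/190 = 0.91
a = 7631.94 − 0.91(7634) = 7631.94 − 6946.94 = 685
C = 685 + 0.91(1791) = 685 + 1629.81 = 2314.81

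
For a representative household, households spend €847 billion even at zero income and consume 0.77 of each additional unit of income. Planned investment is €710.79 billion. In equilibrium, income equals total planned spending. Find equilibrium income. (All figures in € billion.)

Y = C + I = 847 + 0.77Y + 710.79
Y − 0.77Y = 1557.79
0.23Y = 1557.79, so Y = 1557.79/0.23 = 6773

Y = 6773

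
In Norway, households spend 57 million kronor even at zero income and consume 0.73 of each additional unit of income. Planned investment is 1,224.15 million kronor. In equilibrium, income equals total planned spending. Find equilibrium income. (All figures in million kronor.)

Y = C + I = 57 + 0.73Y + 1224.15
Y − 0.73Y = 1281.15
0.27Y = 1281.15, so Y = 1281.15/0.27 = 4745

Y = 4745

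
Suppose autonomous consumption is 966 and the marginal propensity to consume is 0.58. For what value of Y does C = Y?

Y = 2300

At break-even, C = Y: 966 + 0.58Y = Y
0.42Y = 966, so Y = 966/0.42 = 2300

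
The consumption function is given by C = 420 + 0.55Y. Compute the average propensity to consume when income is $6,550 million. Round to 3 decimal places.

C = 420 + 0.55(6550) = 4022.5
APC = C/Y = 4022.5/6550 = 0.614

APC = 0.614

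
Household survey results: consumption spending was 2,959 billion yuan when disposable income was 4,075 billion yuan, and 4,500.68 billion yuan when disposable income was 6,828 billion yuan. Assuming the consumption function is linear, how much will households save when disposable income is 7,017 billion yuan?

S = 2410.48

MPC = (4500.68 − 2959)/(6828 − 4075) = 1541.68/2753 = 0.56
a = 2959 − 0.56(4075) = 2959 − 2282 = 677
C = 677 + 0.56(7017) = 4606.52
S = 7017 − 4606.52 = 2410.48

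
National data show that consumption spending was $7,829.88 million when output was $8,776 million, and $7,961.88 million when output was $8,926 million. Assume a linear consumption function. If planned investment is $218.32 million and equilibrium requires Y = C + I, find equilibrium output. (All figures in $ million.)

MPC = (7961.88 − 7829.88)/(8926 − 8776) = 132/150 = 0.88
a = 7829.88 − 0.88(8776) = 107
Equilibrium: Y = 107 + 0.88Y + 218.32
0.12Y = 325.32, so Y = 325.32/0.12 = 2711

Y = 2711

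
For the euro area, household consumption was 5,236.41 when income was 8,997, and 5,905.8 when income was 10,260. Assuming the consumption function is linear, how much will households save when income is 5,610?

MPC = (5905.8 − 5236.41)/(10260 − 8997) = 669.39/1263 = 0.53
a = 5236.41 − 0.53(8997) = 5236.41 − 4768.41 = 468
C = 468 + 0.53(5610) = 3441.3
S = 5610 − 3441.3 = 2168.7

S = 2168.7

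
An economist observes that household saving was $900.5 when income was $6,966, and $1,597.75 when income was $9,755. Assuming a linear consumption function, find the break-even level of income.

MPS = ΔS/ΔY = (1597.75 − 900.5)/(9755 − 6966) = 697.25/2789 = 0.25
MPC = 1 − MPS = 0.75
From S(6966) = 900.5: −a + 0.25(6966) = 900.5, so a = 1741.5 − 900.5 = 841
Break-even (S = 0): Y = a/MPS = 841/0.25 = 3364

Y = 3364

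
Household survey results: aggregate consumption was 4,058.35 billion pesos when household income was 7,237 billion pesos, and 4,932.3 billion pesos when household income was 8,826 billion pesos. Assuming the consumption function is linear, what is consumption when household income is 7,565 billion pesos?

MPC = (4932.3 − 4058.35)/(8826 − 7237) = 873.95/1589 = 0.55
a = 4058.35 − 0.55(7237) = 4058.35 − 3980.35 = 78
C = 78 + 0.55(7565) = 78 + 4160.75 = 4238.75

C = 4238.75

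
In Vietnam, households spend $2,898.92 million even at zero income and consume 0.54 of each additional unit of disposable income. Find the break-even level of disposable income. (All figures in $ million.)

Y = 6302

At break-even, C = Y: 2898.92 + 0.54Y = Y
0.46Y = 2898.92, so Y = 2898.92/0.46 = 6302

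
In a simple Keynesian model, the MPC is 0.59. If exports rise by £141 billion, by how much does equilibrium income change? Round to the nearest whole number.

The multiplier is 1/(1 − MPC) = 1/0.41.
ΔY = 141/0.41 = 343.90 ≈ 344

ΔY ≈ 344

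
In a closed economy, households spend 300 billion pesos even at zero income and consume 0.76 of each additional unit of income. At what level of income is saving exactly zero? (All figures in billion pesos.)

At break-even, C = Y: 300 + 0.76Y = Y
0.24Y = 300, so Y = 300/0.24 = 1250

Y = 1250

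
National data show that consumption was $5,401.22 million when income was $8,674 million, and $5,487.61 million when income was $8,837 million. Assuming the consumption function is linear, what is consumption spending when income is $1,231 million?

MPC = (5487.61 − 5401.22)/(8837 − 8674) = 86.39/163 = 0.53
a = 5401.22 − 0.53(8674) = 5401.22 − 4597.22 = 804
C = 804 + 0.53(1231) = 804 + 652.43 = 1456.43

C = 1456.43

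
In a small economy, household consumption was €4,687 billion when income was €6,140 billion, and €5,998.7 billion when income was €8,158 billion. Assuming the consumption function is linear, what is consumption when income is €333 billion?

C = 912.45

MPC = (5998.7 − 4687)/(8158 − 6140) = 1311.7/2018 = 0.65
a = 4687 − 0.65(6140) = 4687 − 3991 = 696
C = 696 + 0.65(333) = 696 + 216.45 = 912.45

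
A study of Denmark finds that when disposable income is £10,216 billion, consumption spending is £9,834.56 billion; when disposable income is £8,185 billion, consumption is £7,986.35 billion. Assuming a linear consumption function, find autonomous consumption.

MPC = ΔC/ΔY = (9834.56 − 7986.35)/(10216 − 8185) = 1848.21/2031 = 0.91
a = C − MPC·Y = 7986.35 − 0.91(8185) = 7986.35 − 7448.35 = 538

a = 538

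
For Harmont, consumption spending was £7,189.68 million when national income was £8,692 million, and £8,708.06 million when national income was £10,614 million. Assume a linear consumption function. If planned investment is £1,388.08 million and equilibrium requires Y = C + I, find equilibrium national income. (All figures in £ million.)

Y = 8148

MPC = (8708.06 − 7189.68)/(10614 − 8692) = 1518.38/1922 = 0.79
a = 7189.68 − 0.79(8692) = 323
Equilibrium: Y = 323 + 0.79Y + 1388.08
0.21Y = 1711.08, so Y = 1711.08/0.21 = 8148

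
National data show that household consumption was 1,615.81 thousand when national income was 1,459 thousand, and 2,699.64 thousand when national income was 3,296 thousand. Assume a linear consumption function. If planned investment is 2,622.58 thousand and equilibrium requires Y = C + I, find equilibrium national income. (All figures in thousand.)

MPC = (2699.64 − 1615.81)/(3296 − 1459) = 1083.83/1837 = 0.59
a = 1615.81 − 0.59(1459) = 755
Equilibrium: Y = 755 + 0.59Y + 2622.58
0.41Y = 3377.58, so Y = 3377.58/0.41 = 8238

Y = 8238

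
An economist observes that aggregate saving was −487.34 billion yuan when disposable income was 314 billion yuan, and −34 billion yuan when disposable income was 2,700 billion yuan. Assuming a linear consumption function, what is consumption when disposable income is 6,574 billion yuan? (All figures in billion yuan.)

C = 5871.94

MPS = ΔS/ΔY = (-34 − (-487.34))/(2700 − 314) = 453.34/2386 = 0.19
MPC = 1 − MPS = 0.81
Autonomous saving = -487.34 − 0.19(314) = -547, so a = 547
C = 547 + 0.81(6574) = 547 + 5324.94 = 5871.94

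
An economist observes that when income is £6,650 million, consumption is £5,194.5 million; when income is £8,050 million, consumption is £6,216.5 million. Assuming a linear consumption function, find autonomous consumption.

MPC = ΔC/ΔY = (6216.5 − 5194.5)/(8050 − 6650) = 1022/1400 = 0.73
a = C − MPC·Y = 5194.5 − 0.73(6650) = 5194.5 − 4854.5 = 340

a = 340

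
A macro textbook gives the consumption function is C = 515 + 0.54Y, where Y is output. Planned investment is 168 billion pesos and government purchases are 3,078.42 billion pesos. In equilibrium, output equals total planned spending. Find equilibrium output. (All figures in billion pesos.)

Y = C + I + G = 515 + 0.54Y + 168 + 3078.42
Y − 0.54Y = 3761.42
0.46Y = 3761.42, so Y = 3761.42/0.46 = 8177

Y = 8177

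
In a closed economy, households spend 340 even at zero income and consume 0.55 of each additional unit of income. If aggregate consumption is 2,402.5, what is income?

Y = 3750

340 + 0.55Y = 2402.5
0.55Y = 2062.5, so Y = 2062.5/0.55 = 3750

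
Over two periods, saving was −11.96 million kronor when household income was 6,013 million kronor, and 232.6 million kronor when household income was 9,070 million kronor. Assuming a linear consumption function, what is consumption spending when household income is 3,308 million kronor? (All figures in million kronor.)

MPS = ΔS/ΔY = (232.6 − (-11.96))/(9070 − 6013) = 244.56/3057 = 0.08
MPC = 1 − MPS = 0.92
Autonomous saving = -11.96 − 0.08(6013) = -493, so a = 493
C = 493 + 0.92(3308) = 493 + 3043.36 = 3536.36

C = 3536.36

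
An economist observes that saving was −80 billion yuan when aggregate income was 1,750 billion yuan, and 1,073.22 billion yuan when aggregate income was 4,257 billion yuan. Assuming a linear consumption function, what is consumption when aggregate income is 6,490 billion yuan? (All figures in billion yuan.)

MPS = ΔS/ΔY = (1073.22 − (-80))/(4257 − 1750) = 1153.22/2507 = 0.46
MPC = 1 − MPS = 0.54
Autonomous saving = -80 − 0.46(1750) = -885, so a = 885
C = 885 + 0.54(6490) = 885 + 3504.6 = 4389.6

C = 4389.6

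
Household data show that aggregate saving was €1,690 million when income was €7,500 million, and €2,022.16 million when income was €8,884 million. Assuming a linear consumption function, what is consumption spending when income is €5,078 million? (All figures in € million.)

C = 3969.28

MPS = ΔS/ΔY = (2022.16 − 1690)/(8884 − 7500) = 332.16/1384 = 0.24
MPC = 1 − MPS = 0.76
Autonomous saving = 1690 − 0.24(7500) = -110, so a = 110
C = 110 + 0.76(5078) = 110 + 3859.28 = 3969.28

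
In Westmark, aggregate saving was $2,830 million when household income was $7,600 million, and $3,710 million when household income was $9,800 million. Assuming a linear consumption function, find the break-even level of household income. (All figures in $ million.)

MPS = ΔS/ΔY = (3710 − 2830)/(9800 − 7600) = 880/2200 = 0.4
MPC = 1 − MPS = 0.6
From S(7600) = 2830: −a + 0.4(7600) = 2830, so a = 3040 − 2830 = 210
Break-even (S = 0): Y = a/MPS = 210/0.4 = 525

Y = 525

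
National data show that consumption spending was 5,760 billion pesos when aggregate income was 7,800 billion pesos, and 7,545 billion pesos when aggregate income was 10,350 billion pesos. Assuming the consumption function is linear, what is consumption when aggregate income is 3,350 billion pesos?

MPC = (7545 − 5760)/(10350 − 7800) = 1785/2550 = 0.7
a = 5760 − 0.7(7800) = 5760 − 5460 = 300
C = 300 + 0.7(3350) = 300 + 2345 = 2645

C = 2645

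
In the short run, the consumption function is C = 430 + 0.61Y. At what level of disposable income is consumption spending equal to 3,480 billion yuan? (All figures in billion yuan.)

Y = 5000

430 + 0.61Y = 3480
0.61Y = 3050, so Y = 3050/0.61 = 5000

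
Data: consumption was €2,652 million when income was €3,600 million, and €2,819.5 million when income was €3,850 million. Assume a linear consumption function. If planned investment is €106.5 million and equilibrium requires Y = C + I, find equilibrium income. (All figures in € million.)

MPC = (2819.5 − 2652)/(3850 − 3600) = 167.5/250 = 0.67
a = 2652 − 0.67(3600) = 240
Equilibrium: Y = 240 + 0.67Y + 106.5
0.33Y = 346.5, so Y = 346.5/0.33 = 1050

Y = 1050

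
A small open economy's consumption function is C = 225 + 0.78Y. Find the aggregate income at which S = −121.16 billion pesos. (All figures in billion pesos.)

S = Y − C = -225 + 0.22Y
-225 + 0.22Y = -121.16, so 0.22Y = 103.84 and Y = 472

Y = 472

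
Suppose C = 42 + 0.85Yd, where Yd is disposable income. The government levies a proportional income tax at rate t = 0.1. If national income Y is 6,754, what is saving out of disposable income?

Yd = (1 − 0.1)(6754) = 0.9(6754) = 6078.6
C = 42 + 0.85(6078.6) = 42 + 5166.81 = 5208.81
S = Yd − C = 6078.6 − 5208.81 = 869.79

S = 869.79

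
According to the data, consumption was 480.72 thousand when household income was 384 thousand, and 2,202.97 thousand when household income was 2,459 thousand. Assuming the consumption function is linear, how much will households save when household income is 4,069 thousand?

S = 529.73

MPC = (2202.97 − 480.72)/(2459 − 384) = 1722.25/2075 = 0.83
a = 480.72 − 0.83(384) = 480.72 − 318.72 = 162
C = 162 + 0.83(4069) = 3539.27
S = 4069 − 3539.27 = 529.73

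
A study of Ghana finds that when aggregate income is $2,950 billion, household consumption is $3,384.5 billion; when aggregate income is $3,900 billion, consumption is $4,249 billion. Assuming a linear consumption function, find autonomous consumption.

a = 700

MPC = ΔC/ΔY = (4249 − 3384.5)/(3900 − 2950) = 864.5/950 = 0.91
a = C − MPC·Y = 3384.5 − 0.91(2950) = 3384.5 − 2684.5 = 700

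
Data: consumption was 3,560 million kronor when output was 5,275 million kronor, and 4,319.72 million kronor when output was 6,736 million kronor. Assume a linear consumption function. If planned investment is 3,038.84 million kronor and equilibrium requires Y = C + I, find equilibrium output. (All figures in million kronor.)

MPC = (4319.72 − 3560)/(6736 − 5275) = 759.72/1461 = 0.52
a = 3560 − 0.52(5275) = 817
Equilibrium: Y = 817 + 0.52Y + 3038.84
0.48Y = 3855.84, so Y = 3855.84/0.48 = 8033

Y = 8033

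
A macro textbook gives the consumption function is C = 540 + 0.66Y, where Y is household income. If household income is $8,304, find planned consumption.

C = 540 + 0.66(8304) = 540 + 5480.64 = 6020.64

C = 6020.64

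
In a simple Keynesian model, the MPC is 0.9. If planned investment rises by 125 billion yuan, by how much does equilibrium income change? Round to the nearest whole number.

ΔY ≈ 1250

The multiplier is 1/(1 − MPC) = 1/0.1.
ΔY = 125/0.1 = 1250.00 ≈ 1250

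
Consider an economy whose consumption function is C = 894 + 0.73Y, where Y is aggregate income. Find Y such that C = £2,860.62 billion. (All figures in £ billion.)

Y = 2694

894 + 0.73Y = 2860.62
0.73Y = 1966.62, so Y = 1966.62/0.73 = 2694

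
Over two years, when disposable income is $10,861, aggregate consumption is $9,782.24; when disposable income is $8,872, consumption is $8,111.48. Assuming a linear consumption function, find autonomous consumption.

MPC = ΔC/ΔY = (9782.24 − 8111.48)/(10861 − 8872) = 1670.76/1989 = 0.84
a = C − MPC·Y = 8111.48 − 0.84(8872) = 8111.48 − 7452.48 = 659

a = 659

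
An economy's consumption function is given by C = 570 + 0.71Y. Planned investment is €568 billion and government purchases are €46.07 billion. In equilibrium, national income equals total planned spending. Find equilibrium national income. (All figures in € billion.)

Y = C + I + G = 570 + 0.71Y + 568 + 46.07
Y − 0.71Y = 1184.07
0.29Y = 1184.07, so Y = 1184.07/0.29 = 4083

Y = 4083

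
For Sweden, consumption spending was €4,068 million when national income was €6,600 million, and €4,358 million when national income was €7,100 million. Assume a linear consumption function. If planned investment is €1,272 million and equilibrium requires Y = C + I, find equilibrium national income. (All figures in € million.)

Y = 3600

MPC = (4358 − 4068)/(7100 − 6600) = 290/500 = 0.58
a = 4068 − 0.58(6600) = 240
Equilibrium: Y = 240 + 0.58Y + 1272
0.42Y = 1512, so Y = 1512/0.42 = 3600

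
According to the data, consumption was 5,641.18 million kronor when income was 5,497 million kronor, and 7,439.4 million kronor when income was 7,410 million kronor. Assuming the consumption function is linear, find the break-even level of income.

Y = 7900

MPC = (7439.4 − 5641.18)/(7410 − 5497) = 1798.22/1913 = 0.94
a = 5641.18 − 0.94(5497) = 5641.18 − 5167.18 = 474
Break-even: Y = a/(1−MPC) = 474/0.06 = 7900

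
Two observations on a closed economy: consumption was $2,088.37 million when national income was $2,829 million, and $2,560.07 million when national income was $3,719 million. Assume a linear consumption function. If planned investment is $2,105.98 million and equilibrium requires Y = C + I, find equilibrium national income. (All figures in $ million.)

Y = 5734

MPC = (2560.07 − 2088.37)/(3719 − 2829) = 471.7/890 = 0.53
a = 2088.37 − 0.53(2829) = 589
Equilibrium: Y = 589 + 0.53Y + 2105.98
0.47Y = 2694.98, so Y = 2694.98/0.47 = 5734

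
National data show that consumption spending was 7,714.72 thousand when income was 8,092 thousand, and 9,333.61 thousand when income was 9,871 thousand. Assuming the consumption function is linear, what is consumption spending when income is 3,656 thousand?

MPC = (9333.61 − 7714.72)/(9871 − 8092) = 1618.89/1779 = 0.91
a = 7714.72 − 0.91(8092) = 7714.72 − 7363.72 = 351
C = 351 + 0.91(3656) = 351 + 3326.96 = 3677.96

C = 3677.96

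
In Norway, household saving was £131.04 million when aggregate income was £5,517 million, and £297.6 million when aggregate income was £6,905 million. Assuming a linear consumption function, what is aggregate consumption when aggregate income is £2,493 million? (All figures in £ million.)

MPS = ΔS/ΔY = (297.6 − 131.04)/(6905 − 5517) = 166.56/1388 = 0.12
MPC = 1 − MPS = 0.88
Autonomous saving = 131.04 − 0.12(5517) = -531, so a = 531
C = 531 + 0.88(2493) = 531 + 2193.84 = 2724.84

C = 2724.84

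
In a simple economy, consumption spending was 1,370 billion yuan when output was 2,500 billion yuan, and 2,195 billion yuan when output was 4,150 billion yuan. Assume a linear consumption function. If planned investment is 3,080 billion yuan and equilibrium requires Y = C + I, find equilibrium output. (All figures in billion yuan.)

Y = 6400

MPC = (2195 − 1370)/(4150 − 2500) = 825/1650 = 0.5
a = 1370 − 0.5(2500) = 120
Equilibrium: Y = 120 + 0.5Y + 3080
0.5Y = 3200, so Y = 3200/0.5 = 6400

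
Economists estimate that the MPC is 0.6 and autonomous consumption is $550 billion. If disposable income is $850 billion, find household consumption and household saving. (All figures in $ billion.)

C = 550 + 0.6(850) = 550 + 510 = 1060
S = Y − C = 850 − 1060 = -210

C = 1060; S = -210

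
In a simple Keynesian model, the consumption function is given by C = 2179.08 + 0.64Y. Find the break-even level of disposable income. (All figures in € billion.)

At break-even, C = Y: 2179.08 + 0.64Y = Y
0.36Y = 2179.08, so Y = 2179.08/0.36 = 6053

Y = 6053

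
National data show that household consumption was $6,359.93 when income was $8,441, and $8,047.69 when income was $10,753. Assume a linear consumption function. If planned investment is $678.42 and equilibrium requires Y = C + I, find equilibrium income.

Y = 3246

MPC = (8047.69 − 6359.93)/(10753 − 8441) = 1687.76/2312 = 0.73
a = 6359.93 − 0.73(8441) = 198
Equilibrium: Y = 198 + 0.73Y + 678.42
0.27Y = 876.42, so Y = 876.42/0.27 = 3246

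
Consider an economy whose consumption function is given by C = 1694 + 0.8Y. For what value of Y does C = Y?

At break-even, C = Y: 1694 + 0.8Y = Y
0.2Y = 1694, so Y = 1694/0.2 = 8470

Y = 8470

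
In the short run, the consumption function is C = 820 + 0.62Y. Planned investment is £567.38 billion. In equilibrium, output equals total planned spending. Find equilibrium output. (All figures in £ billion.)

Y = 3651

Y = C + I = 820 + 0.62Y + 567.38
Y − 0.62Y = 1387.38
0.38Y = 1387.38, so Y = 1387.38/0.38 = 3651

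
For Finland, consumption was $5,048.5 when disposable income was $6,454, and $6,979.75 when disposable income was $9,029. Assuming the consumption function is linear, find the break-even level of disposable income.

Y = 832

MPC = (6979.75 − 5048.5)/(9029 − 6454) = 1931.25/2575 = 0.75
a = 5048.5 − 0.75(6454) = 5048.5 − 4840.5 = 208
Break-even: Y = a/(1−MPC) = 208/0.25 = 832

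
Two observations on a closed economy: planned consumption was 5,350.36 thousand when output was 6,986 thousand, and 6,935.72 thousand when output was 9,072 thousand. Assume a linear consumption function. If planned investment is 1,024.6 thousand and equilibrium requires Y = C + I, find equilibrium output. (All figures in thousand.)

MPC = (6935.72 − 5350.36)/(9072 − 6986) = 1585.36/2086 = 0.76
a = 5350.36 − 0.76(6986) = 41
Equilibrium: Y = 41 + 0.76Y + 1024.6
0.24Y = 1065.6, so Y = 1065.6/0.24 = 4440

Y = 4440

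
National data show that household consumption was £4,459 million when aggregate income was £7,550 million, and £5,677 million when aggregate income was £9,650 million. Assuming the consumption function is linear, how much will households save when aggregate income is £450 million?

S = 109

MPC = (5677 − 4459)/(9650 − 7550) = 1218/2100 = 0.58
a = 4459 − 0.58(7550) = 4459 − 4379 = 80
C = 80 + 0.58(450) = 341
S = 450 − 341 = 109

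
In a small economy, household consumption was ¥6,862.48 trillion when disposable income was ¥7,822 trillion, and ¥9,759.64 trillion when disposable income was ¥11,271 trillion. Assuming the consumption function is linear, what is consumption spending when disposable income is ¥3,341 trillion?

C = 3098.44

MPC = (9759.64 − 6862.48)/(11271 − 7822) = 2897.16/3449 = 0.84
a = 6862.48 − 0.84(7822) = 6862.48 − 6570.48 = 292
C = 292 + 0.84(3341) = 292 + 2806.44 = 3098.44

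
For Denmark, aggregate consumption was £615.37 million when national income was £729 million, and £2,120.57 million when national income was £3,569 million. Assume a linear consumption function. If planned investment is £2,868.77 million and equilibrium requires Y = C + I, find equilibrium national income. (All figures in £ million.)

MPC = (2120.57 − 615.37)/(3569 − 729) = 1505.2/2840 = 0.53
a = 615.37 − 0.53(729) = 229
Equilibrium: Y = 229 + 0.53Y + 2868.77
0.47Y = 3097.77, so Y = 3097.77/0.47 = 6591

Y = 6591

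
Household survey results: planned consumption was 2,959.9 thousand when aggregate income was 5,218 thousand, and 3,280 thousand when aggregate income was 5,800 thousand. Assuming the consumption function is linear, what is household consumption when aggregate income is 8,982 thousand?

MPC = (3280 − 2959.9)/(5800 − 5218) = 320.1/582 = 0.55
a = 2959.9 − 0.55(5218) = 2959.9 − 2869.9 = 90
C = 90 + 0.55(8982) = 90 + 4940.1 = 5030.1

C = 5030.1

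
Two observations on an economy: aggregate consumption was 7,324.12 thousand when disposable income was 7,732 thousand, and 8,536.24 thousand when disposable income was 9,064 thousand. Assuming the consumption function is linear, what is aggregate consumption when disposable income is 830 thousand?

MPC = (8536.24 − 7324.12)/(9064 − 7732) = 1212.12/1332 = 0.91
a = 7324.12 − 0.91(7732) = 7324.12 − 7036.12 = 288
C = 288 + 0.91(830) = 288 + 755.3 = 1043.3

C = 1043.3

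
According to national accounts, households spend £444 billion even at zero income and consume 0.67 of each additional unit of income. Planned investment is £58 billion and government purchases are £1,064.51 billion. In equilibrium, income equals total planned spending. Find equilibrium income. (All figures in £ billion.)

Y = C + I + G = 444 + 0.67Y + 58 + 1064.51
Y − 0.67Y = 1566.51
0.33Y = 1566.51, so Y = 1566.51/0.33 = 4747

Y = 4747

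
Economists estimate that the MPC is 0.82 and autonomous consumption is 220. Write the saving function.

S = -220 + 0.18Y

S = Y − C = Y − (220 + 0.82Y) = -220 + (1 − 0.82)Y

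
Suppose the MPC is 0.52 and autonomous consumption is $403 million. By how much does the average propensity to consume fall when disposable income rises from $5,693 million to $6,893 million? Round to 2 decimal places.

At Y = 5693: C = 403 + 0.52(5693) = 3363.36, APC = 3363.36/5693 = 0.591
At Y = 6893: C = 3987.36, APC = 3987.36/6893 = 0.578
Fall in APC = 0.591 − 0.578 = 0.013 ≈ 0.01

ΔAPC = 0.01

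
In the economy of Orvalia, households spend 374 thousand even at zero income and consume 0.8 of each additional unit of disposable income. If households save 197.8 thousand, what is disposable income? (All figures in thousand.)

Y = 2859

S = Y − C = -374 + 0.2Y
-374 + 0.2Y = 197.8, so 0.2Y = 571.8 and Y = 2859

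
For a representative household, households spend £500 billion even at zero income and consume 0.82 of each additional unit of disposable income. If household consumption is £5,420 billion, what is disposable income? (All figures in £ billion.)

Y = 6000

500 + 0.82Y = 5420
0.82Y = 4920, so Y = 4920/0.82 = 6000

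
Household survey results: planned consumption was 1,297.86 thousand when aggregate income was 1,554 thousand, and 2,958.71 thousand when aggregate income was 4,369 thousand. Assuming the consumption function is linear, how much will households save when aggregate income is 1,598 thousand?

MPC = (2958.71 − 1297.86)/(4369 − 1554) = 1660.85/2815 = 0.59
a = 1297.86 − 0.59(1554) = 1297.86 − 916.86 = 381
C = 381 + 0.59(1598) = 1323.82
S = 1598 − 1323.82 = 274.18

S = 274.18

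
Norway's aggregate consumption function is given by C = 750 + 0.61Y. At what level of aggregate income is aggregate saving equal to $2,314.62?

Y = 7858

S = Y − C = -750 + 0.39Y
-750 + 0.39Y = 2314.62, so 0.39Y = 3064.62 and Y = 7858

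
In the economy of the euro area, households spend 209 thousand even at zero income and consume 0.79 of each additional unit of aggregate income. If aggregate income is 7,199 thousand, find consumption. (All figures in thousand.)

C = 209 + 0.79(7199) = 209 + 5687.21 = 5896.21

C = 5896.21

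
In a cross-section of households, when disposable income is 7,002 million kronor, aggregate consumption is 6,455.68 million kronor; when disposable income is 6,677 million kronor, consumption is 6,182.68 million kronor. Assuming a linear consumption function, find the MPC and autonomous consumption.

MPC = ΔC/ΔY = (6455.68 − 6182.68)/(7002 − 6677) = 273/325 = 0.84
a = C − MPC·Y = 6182.68 − 0.84(6677) = 6182.68 − 5608.68 = 574

MPC = 0.84; a = 574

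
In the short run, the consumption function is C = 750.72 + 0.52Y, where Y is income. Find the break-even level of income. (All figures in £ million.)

Y = 1564

At break-even, C = Y: 750.72 + 0.52Y = Y
0.48Y = 750.72, so Y = 750.72/0.48 = 1564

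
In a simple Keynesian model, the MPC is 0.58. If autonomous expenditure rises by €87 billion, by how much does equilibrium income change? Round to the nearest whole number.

ΔY ≈ 207

The multiplier is 1/(1 − MPC) = 1/0.42.
ΔY = 87/0.42 = 207.14 ≈ 207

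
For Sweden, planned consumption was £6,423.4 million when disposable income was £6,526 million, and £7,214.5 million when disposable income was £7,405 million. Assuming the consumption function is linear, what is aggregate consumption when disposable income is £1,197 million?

C = 1627.3

MPC = (7214.5 − 6423.4)/(7405 − 6526) = 791.1/879 = 0.9
a = 6423.4 − 0.9(6526) = 6423.4 − 5873.4 = 550
C = 550 + 0.9(1197) = 550 + 1077.3 = 1627.3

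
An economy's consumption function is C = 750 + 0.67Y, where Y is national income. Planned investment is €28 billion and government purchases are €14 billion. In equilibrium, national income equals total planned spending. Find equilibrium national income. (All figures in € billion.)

Y = 2400

Y = C + I + G = 750 + 0.67Y + 28 + 14
Y − 0.67Y = 792
0.33Y = 792, so Y = 792/0.33 = 2400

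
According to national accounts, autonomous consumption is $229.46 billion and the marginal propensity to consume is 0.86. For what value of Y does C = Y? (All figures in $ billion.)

Y = 1639

At break-even, C = Y: 229.46 + 0.86Y = Y
0.14Y = 229.46, so Y = 229.46/0.14 = 1639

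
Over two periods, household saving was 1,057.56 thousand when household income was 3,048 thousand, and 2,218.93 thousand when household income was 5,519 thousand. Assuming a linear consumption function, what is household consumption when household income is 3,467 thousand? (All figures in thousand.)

C = 2212.51

MPS = ΔS/ΔY = (2218.93 − 1057.56)/(5519 − 3048) = 1161.37/2471 = 0.47
MPC = 1 − MPS = 0.53
Autonomous saving = 1057.56 − 0.47(3048) = -375, so a = 375
C = 375 + 0.53(3467) = 375 + 1837.51 = 2212.51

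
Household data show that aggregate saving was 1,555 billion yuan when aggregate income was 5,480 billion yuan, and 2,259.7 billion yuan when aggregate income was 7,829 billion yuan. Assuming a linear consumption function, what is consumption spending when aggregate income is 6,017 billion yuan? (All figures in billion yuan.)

C = 4300.9

MPS = ΔS/ΔY = (2259.7 − 1555)/(7829 − 5480) = 704.7/2349 = 0.3
MPC = 1 − MPS = 0.7
Autonomous saving = 1555 − 0.3(5480) = -89, so a = 89
C = 89 + 0.7(6017) = 89 + 4211.9 = 4300.9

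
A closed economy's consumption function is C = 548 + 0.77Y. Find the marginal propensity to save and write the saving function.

MPS = 0.23; S = -548 + 0.23Y

MPS = 1 − MPC = 1 − 0.77 = 0.23
S = Y − C = -548 + 0.23Y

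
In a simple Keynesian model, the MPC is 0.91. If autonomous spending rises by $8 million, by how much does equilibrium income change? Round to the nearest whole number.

The multiplier is 1/(1 − MPC) = 1/0.09.
ΔY = 8/0.09 = 88.89 ≈ 89

ΔY ≈ 89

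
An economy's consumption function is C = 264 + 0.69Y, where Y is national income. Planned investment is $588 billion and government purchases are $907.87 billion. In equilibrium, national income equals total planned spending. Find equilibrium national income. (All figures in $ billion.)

Y = C + I + G = 264 + 0.69Y + 588 + 907.87
Y − 0.69Y = 1759.87
0.31Y = 1759.87, so Y = 1759.87/0.31 = 5677

Y = 5677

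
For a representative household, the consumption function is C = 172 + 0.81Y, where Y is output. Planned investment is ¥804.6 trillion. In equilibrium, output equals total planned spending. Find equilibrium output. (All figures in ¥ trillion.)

Y = 5140

Y = C + I = 172 + 0.81Y + 804.6
Y − 0.81Y = 976.6
0.19Y = 976.6, so Y = 976.6/0.19 = 5140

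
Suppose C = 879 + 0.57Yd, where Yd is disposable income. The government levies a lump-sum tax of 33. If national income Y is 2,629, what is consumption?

C = 2358.72

Yd = Y − T = 2629 − 33 = 2596
C = 879 + 0.57(2596) = 879 + 1479.72 = 2358.72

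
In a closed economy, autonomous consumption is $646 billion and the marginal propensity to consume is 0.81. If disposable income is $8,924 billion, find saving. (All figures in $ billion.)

S = 1049.56

C = 646 + 0.81(8924) = 646 + 7228.44 = 7874.44
S = Y − C = 8924 − 7874.44 = 1049.56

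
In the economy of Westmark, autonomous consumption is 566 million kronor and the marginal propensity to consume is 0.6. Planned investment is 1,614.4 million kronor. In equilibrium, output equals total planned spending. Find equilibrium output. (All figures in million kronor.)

Y = C + I = 566 + 0.6Y + 1614.4
Y − 0.6Y = 2180.4
0.4Y = 2180.4, so Y = 2180.4/0.4 = 5451

Y = 5451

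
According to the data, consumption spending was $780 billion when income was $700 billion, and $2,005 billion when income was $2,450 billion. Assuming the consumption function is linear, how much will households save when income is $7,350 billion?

S = 1915

MPC = (2005 − 780)/(2450 − 700) = 1225/1750 = 0.7
a = 780 − 0.7(700) = 780 − 490 = 290
C = 290 + 0.7(7350) = 5435
S = 7350 − 5435 = 1915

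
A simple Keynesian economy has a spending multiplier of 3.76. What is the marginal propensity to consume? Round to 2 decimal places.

MPC = 0.73

k = 1/(1 − MPC), so 1 − MPC = 1/k = 1/3.76 = 0.2660
MPC = 1 − 0.2660 = 0.73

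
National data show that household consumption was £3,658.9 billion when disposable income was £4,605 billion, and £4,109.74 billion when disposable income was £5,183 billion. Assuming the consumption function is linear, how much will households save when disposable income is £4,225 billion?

S = 862.5

MPC = (4109.74 − 3658.9)/(5183 − 4605) = 450.84/578 = 0.78
a = 3658.9 − 0.78(4605) = 3658.9 − 3591.9 = 67
C = 67 + 0.78(4225) = 3362.5
S = 4225 − 3362.5 = 862.5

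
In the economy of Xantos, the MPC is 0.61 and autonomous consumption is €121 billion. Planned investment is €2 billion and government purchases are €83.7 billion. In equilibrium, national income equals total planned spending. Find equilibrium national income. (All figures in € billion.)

Y = C + I + G = 121 + 0.61Y + 2 + 83.7
Y − 0.61Y = 206.7
0.39Y = 206.7, so Y = 206.7/0.39 = 530

Y = 530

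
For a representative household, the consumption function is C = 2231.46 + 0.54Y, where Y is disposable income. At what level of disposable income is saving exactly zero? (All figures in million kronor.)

Y = 4851

At break-even, C = Y: 2231.46 + 0.54Y = Y
0.46Y = 2231.46, so Y = 2231.46/0.46 = 4851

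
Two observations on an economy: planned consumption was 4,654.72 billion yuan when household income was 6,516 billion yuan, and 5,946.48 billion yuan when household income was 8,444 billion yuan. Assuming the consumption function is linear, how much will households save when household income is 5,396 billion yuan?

S = 1491.68

MPC = (5946.48 − 4654.72)/(8444 − 6516) = 1291.76/1928 = 0.67
a = 4654.72 − 0.67(6516) = 4654.72 − 4365.72 = 289
C = 289 + 0.67(5396) = 3904.32
S = 5396 − 3904.32 = 1491.68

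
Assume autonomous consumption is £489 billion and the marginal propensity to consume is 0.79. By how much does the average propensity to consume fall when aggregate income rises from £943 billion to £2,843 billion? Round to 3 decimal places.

ΔAPC = 0.347

At Y = 943: C = 489 + 0.79(943) = 1233.97, APC = 1233.97/943 = 1.3086
At Y = 2843: C = 2734.97, APC = 2734.97/2843 = 0.9620
Fall in APC = 1.3086 − 0.9620 = 0.3466 ≈ 0.347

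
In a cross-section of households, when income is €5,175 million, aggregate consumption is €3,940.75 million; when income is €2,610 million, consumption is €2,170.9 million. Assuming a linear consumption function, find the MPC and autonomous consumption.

MPC = ΔC/ΔY = (3940.75 − 2170.9)/(5175 − 2610) = 1769.85/2565 = 0.69
a = C − MPC·Y = 2170.9 − 0.69(2610) = 2170.9 − 1800.9 = 370

MPC = 0.69; a = 370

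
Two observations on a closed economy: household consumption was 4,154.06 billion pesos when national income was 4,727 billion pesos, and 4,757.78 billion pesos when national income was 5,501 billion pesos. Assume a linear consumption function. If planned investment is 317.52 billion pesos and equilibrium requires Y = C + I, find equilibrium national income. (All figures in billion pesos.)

MPC = (4757.78 − 4154.06)/(5501 − 4727) = 603.72/774 = 0.78
a = 4154.06 − 0.78(4727) = 467
Equilibrium: Y = 467 + 0.78Y + 317.52
0.22Y = 784.52, so Y = 784.52/0.22 = 3566

Y = 3566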